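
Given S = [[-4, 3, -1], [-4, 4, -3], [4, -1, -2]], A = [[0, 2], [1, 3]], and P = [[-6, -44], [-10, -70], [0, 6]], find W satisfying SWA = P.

W = S⁻¹PA⁻¹ (apply S⁻¹ on the left and A⁻¹ on the right).
det S = -4, so S⁻¹ = [[11/4, -7/4, 5/4], [5, -3, 2], [3, -2, 1]].
A has determinant -2; A⁻¹ = [[-3/2, 1], [1/2, 0]].
S⁻¹P = [[1, 9], [0, 2], [2, 14]].
W = (S⁻¹P)A⁻¹ = [[3, 1], [1, 0], [4, 2]].

W = [[3, 1], [1, 0], [4, 2]]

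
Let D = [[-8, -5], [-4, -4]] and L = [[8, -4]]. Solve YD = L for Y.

Y = [[-4, 6]]

D is on the right of Y, so right-multiply by D⁻¹: Y = LD⁻¹.
det D = 12; the adjugate gives D⁻¹ = [[-1/3, 5/12], [1/3, -2/3]].
Y = LD⁻¹ = [[8, -4]] · [[-1/3, 5/12], [1/3, -2/3]] = [[-4, 6]].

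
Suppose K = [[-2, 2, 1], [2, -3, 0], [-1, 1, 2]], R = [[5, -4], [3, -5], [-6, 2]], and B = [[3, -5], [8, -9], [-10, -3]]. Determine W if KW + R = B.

W = [[-5, 1], [-5, 2], [-2, -3]]

KW = B − R = [[-2, -1], [5, -4], [-4, -5]].
K is on the left of W, so left-multiply by K⁻¹: W = K⁻¹(B − R).
det K = 3; the adjugate gives K⁻¹ = [[-2, -1, 1], [-4/3, -1, 2/3], [-1/3, 0, 2/3]].
W = K⁻¹(B − R) = [[-5, 1], [-5, 2], [-2, -3]].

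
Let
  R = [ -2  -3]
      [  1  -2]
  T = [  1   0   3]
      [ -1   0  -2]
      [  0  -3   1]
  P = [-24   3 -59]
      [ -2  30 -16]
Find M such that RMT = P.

M = R⁻¹PT⁻¹ (apply R⁻¹ on the left and T⁻¹ on the right).
R has determinant 7; R⁻¹ = [[-2/7, 3/7], [-1/7, -2/7]].
det T = 3; the adjugate gives T⁻¹ = [[-2, -3, 0], [1/3, 1/3, -1/3], [1, 1, 0]].
R⁻¹P = [[6, 12, 10], [4, -9, 13]].
M = (R⁻¹P)T⁻¹ = [[2, -4, -4], [2, -2, 3]].

M = [[2, -4, -4], [2, -2, 3]]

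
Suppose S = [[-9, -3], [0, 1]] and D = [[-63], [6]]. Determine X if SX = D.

Left-multiplying both sides by S⁻¹ gives X = S⁻¹D.
det S = -9, so S⁻¹ = [[-1/9, -1/3], [0, 1]].
X = S⁻¹D = [[-1/9, -1/3], [0, 1]] · [[-63], [6]] = [[5], [6]].

X = [[5], [6]]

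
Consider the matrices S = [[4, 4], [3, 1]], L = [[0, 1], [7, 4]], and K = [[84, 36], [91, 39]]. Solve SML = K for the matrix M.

M = S⁻¹KL⁻¹ (apply S⁻¹ on the left and L⁻¹ on the right).
S has determinant -8; S⁻¹ = [[-1/8, 1/2], [3/8, -1/2]].
L has determinant -7; L⁻¹ = [[-4/7, 1/7], [1, 0]].
S⁻¹K = [[35, 15], [-14, -6]].
M = (S⁻¹K)L⁻¹ = [[-5, 5], [2, -2]].

M = [[-5, 5], [2, -2]]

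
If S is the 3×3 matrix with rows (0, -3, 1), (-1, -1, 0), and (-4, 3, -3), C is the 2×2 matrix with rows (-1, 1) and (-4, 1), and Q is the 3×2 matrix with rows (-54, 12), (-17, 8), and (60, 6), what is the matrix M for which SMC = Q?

M = S⁻¹QC⁻¹ (apply S⁻¹ on the left and C⁻¹ on the right).
det S = 2; the adjugate gives S⁻¹ = [[3/2, -3, 1/2], [-3/2, 2, -1/2], [-7/2, 6, -3/2]].
C has determinant 3; C⁻¹ = [[1/3, -1/3], [4/3, -1/3]].
S⁻¹Q = [[0, -3], [17, -5], [-3, -3]].
M = (S⁻¹Q)C⁻¹ = [[-4, 1], [-1, -4], [-5, 2]].

M = [[-4, 1], [-1, -4], [-5, 2]]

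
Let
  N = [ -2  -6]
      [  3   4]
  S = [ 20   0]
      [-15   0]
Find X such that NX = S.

X = [[-1, 0], [-3, 0]]

Left-multiplying both sides by N⁻¹ gives X = N⁻¹S.
N has determinant 10; N⁻¹ = [[2/5, 3/5], [-3/10, -1/5]].
X = N⁻¹S = [[2/5, 3/5], [-3/10, -1/5]] · [[20, 0], [-15, 0]] = [[-1, 0], [-3, 0]].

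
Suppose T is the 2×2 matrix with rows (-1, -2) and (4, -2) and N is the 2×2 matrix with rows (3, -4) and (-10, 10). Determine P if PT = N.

T is on the right of P, so right-multiply by T⁻¹: P = NT⁻¹.
det T = 10; the adjugate gives T⁻¹ = [[-1/5, 1/5], [-2/5, -1/10]].
P = NT⁻¹ = [[3, -4], [-10, 10]] · [[-1/5, 1/5], [-2/5, -1/10]] = [[1, 1], [-2, -3]].

P = [[1, 1], [-2, -3]]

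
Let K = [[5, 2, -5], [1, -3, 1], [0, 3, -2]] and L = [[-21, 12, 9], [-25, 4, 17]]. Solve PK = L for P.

P = [[-3, -6, 0], [-4, -5, -1]]

K is on the right of P, so right-multiply by K⁻¹: P = LK⁻¹.
det K = 4; the adjugate gives K⁻¹ = [[3/4, -11/4, -13/4], [1/2, -5/2, -5/2], [3/4, -15/4, -17/4]].
P = LK⁻¹ = [[-21, 12, 9], [-25, 4, 17]] · [[3/4, -11/4, -13/4], [1/2, -5/2, -5/2], [3/4, -15/4, -17/4]] = [[-3, -6, 0], [-4, -5, -1]].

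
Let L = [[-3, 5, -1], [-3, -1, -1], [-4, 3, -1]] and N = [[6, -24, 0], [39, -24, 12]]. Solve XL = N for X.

X = [[0, 6, -6], [-4, -5, -3]]

Right-multiplying both sides by L⁻¹ gives X = NL⁻¹.
det L = 6; the adjugate gives L⁻¹ = [[2/3, 1/3, -1], [1/6, -1/6, 0], [-13/6, -11/6, 3]].
X = NL⁻¹ = [[6, -24, 0], [39, -24, 12]] · [[2/3, 1/3, -1], [1/6, -1/6, 0], [-13/6, -11/6, 3]] = [[0, 6, -6], [-4, -5, -3]].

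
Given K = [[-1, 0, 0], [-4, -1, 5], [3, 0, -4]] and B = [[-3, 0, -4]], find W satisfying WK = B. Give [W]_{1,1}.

6

Right-multiplying both sides by K⁻¹ gives W = BK⁻¹.
K has determinant -4; K⁻¹ = [[-1, 0, 0], [1/4, -1, -5/4], [-3/4, 0, -1/4]].
W = BK⁻¹ = [[-3, 0, -4]] · [[-1, 0, 0], [1/4, -1, -5/4], [-3/4, 0, -1/4]] = [[6, 0, 1]].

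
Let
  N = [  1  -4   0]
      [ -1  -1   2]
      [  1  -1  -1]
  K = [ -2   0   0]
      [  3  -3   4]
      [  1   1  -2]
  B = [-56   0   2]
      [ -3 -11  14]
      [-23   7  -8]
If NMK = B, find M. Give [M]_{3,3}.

M = N⁻¹BK⁻¹ (apply N⁻¹ on the left and K⁻¹ on the right).
det N = -1; the adjugate gives N⁻¹ = [[-3, 4, 8], [-1, 1, 2], [-2, 3, 5]].
K has determinant -4; K⁻¹ = [[-1/2, 0, 0], [-5/2, -1, -2], [-3/2, -1/2, -3/2]].
N⁻¹B = [[-28, 12, -14], [7, 3, -4], [-12, 2, -2]].
M = (N⁻¹B)K⁻¹ = [[5, -5, -3], [-5, -1, 0], [4, -1, -1]].

-1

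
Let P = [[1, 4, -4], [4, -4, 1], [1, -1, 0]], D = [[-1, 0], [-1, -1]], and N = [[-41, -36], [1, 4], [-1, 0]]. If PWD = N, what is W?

Left-multiply by P⁻¹ and right-multiply by D⁻¹: W = P⁻¹ND⁻¹.
P has determinant 5; P⁻¹ = [[1/5, 4/5, -12/5], [1/5, 4/5, -17/5], [0, 1, -4]].
det D = 1, so D⁻¹ = [[-1, 0], [1, -1]].
P⁻¹N = [[-5, -4], [-4, -4], [5, 4]].
W = (P⁻¹N)D⁻¹ = [[1, 4], [0, 4], [-1, -4]].

W = [[1, 4], [0, 4], [-1, -4]]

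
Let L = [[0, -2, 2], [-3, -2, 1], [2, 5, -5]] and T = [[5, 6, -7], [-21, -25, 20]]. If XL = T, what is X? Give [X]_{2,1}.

0

L is on the right of X, so right-multiply by L⁻¹: X = TL⁻¹.
L has determinant 4; L⁻¹ = [[5/4, 0, 1/2], [-13/4, -1, -3/2], [-11/4, -1, -3/2]].
X = TL⁻¹ = [[5, 6, -7], [-21, -25, 20]] · [[5/4, 0, 1/2], [-13/4, -1, -3/2], [-11/4, -1, -3/2]] = [[6, 1, 4], [0, 5, -3]].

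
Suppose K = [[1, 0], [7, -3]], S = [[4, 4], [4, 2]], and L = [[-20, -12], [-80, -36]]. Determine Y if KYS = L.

Y = [[-1, -4], [-3, -2]]

Y = K⁻¹LS⁻¹ (apply K⁻¹ on the left and S⁻¹ on the right).
det K = -3, so K⁻¹ = [[1, 0], [7/3, -1/3]].
S has determinant -8; S⁻¹ = [[-1/4, 1/2], [1/2, -1/2]].
K⁻¹L = [[-20, -12], [-20, -16]].
Y = (K⁻¹L)S⁻¹ = [[-1, -4], [-3, -2]].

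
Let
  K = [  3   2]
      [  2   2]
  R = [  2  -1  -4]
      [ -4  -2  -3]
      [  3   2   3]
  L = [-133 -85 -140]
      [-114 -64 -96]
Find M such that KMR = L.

M = [[5, 5, -3], [-5, 4, -4]]

Left-multiply by K⁻¹ and right-multiply by R⁻¹: M = K⁻¹LR⁻¹.
det K = 2; the adjugate gives K⁻¹ = [[1, -1], [-1, 3/2]].
R has determinant 5; R⁻¹ = [[0, -1, -1], [3/5, 18/5, 22/5], [-2/5, -7/5, -8/5]].
K⁻¹L = [[-19, -21, -44], [-38, -11, -4]].
M = (K⁻¹L)R⁻¹ = [[5, 5, -3], [-5, 4, -4]].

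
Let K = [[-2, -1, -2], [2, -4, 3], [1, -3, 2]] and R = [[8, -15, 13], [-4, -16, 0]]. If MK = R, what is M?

Since K sits to the right of M, M = RK⁻¹.
det K = 3; the adjugate gives K⁻¹ = [[1/3, 8/3, -11/3], [-1/3, -2/3, 2/3], [-2/3, -7/3, 10/3]].
M = RK⁻¹ = [[8, -15, 13], [-4, -16, 0]] · [[1/3, 8/3, -11/3], [-1/3, -2/3, 2/3], [-2/3, -7/3, 10/3]] = [[-1, 1, 4], [4, 0, 4]].

M = [[-1, 1, 4], [4, 0, 4]]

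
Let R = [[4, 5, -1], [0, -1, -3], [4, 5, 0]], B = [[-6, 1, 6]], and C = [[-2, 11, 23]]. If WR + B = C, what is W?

W = [[-2, -5, 3]]

WR = C − B = [[4, 10, 17]].
R is on the right of W, so right-multiply by R⁻¹: W = (C − B)R⁻¹.
det R = -4; the adjugate gives R⁻¹ = [[-15/4, 5/4, 4], [3, -1, -3], [-1, 0, 1]].
W = (C − B)R⁻¹ = [[-2, -5, 3]].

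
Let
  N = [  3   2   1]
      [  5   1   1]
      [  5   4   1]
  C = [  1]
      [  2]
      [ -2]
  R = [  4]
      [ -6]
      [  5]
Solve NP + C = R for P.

P = [[-3], [5], [2]]

NP = R − C = [[3], [-8], [7]].
N is on the left of P, so left-multiply by N⁻¹: P = N⁻¹(R − C).
N has determinant 6; N⁻¹ = [[-1/2, 1/3, 1/6], [0, -1/3, 1/3], [5/2, -1/3, -7/6]].
P = N⁻¹(R − C) = [[-3], [5], [2]].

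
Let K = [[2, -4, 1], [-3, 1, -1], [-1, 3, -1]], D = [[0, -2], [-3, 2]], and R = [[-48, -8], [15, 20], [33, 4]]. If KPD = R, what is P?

P = [[4, 1], [-3, -4], [0, -2]]

Isolating P: multiply by K⁻¹ from the left and D⁻¹ from the right, so P = K⁻¹RD⁻¹.
det K = 4, so K⁻¹ = [[1/2, -1/4, 3/4], [-1/2, -1/4, -1/4], [-2, -1/2, -5/2]].
det D = -6, so D⁻¹ = [[-1/3, -1/3], [-1/2, 0]].
K⁻¹R = [[-3, -6], [12, -2], [6, -4]].
P = (K⁻¹R)D⁻¹ = [[4, 1], [-3, -4], [0, -2]].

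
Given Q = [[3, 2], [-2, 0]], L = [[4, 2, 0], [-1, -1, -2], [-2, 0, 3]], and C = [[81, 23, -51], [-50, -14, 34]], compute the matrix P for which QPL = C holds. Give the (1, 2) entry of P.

1

Isolating P: multiply by Q⁻¹ from the left and L⁻¹ from the right, so P = Q⁻¹CL⁻¹.
Q has determinant 4; Q⁻¹ = [[0, -1/2], [1/2, 3/4]].
L has determinant 2; L⁻¹ = [[-3/2, -3, -2], [7/2, 6, 4], [-1, -2, -1]].
Q⁻¹C = [[25, 7, -17], [3, 1, 0]].
P = (Q⁻¹C)L⁻¹ = [[4, 1, -5], [-1, -3, -2]].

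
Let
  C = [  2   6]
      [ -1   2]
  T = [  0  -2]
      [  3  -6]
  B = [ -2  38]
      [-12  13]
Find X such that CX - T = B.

CX = B + T = [[-2, 36], [-9, 7]].
Since C multiplies X on the left, X = C⁻¹(B + T).
det C = 10; the adjugate gives C⁻¹ = [[1/5, -3/5], [1/10, 1/5]].
X = C⁻¹(B + T) = [[5, 3], [-2, 5]].

X = [[5, 3], [-2, 5]]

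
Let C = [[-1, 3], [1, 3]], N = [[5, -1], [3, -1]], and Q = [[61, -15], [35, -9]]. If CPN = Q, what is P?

Left-multiply by C⁻¹ and right-multiply by N⁻¹: P = C⁻¹QN⁻¹.
C has determinant -6; C⁻¹ = [[-1/2, 1/2], [1/6, 1/6]].
N has determinant -2; N⁻¹ = [[1/2, -1/2], [3/2, -5/2]].
C⁻¹Q = [[-13, 3], [16, -4]].
P = (C⁻¹Q)N⁻¹ = [[-2, -1], [2, 2]].

P = [[-2, -1], [2, 2]]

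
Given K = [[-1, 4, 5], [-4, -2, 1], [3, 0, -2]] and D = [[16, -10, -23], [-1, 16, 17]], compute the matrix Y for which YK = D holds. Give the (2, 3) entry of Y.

Since K sits to the right of Y, Y = DK⁻¹.
det K = 6, so K⁻¹ = [[2/3, 4/3, 7/3], [-5/6, -13/6, -19/6], [1, 2, 3]].
Y = DK⁻¹ = [[16, -10, -23], [-1, 16, 17]] · [[2/3, 4/3, 7/3], [-5/6, -13/6, -19/6], [1, 2, 3]] = [[-4, -3, 0], [3, -2, -2]].

-2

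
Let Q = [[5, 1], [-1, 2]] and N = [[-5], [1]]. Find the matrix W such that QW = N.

Left-multiplying both sides by Q⁻¹ gives W = Q⁻¹N.
Q has determinant 11; Q⁻¹ = [[2/11, -1/11], [1/11, 5/11]].
W = Q⁻¹N = [[2/11, -1/11], [1/11, 5/11]] · [[-5], [1]] = [[-1], [0]].

W = [[-1], [0]]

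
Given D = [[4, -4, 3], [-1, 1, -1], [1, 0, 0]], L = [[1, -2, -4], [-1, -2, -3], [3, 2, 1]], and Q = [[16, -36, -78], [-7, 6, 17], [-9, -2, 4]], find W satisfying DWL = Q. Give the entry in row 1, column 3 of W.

Left-multiply by D⁻¹ and right-multiply by L⁻¹: W = D⁻¹QL⁻¹.
det D = 1; the adjugate gives D⁻¹ = [[0, 0, 1], [-1, -3, 1], [-1, -4, 0]].
det L = 4, so L⁻¹ = [[1, -3/2, -1/2], [-2, 13/4, 7/4], [1, -2, -1]].
D⁻¹Q = [[-9, -2, 4], [-4, 16, 31], [12, 12, 10]].
W = (D⁻¹Q)L⁻¹ = [[-1, -1, -3], [-5, -4, -1], [-2, 1, 5]].

-3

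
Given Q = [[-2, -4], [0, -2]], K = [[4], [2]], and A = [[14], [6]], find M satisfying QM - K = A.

M = [[-1], [-4]]

QM = A + K = [[18], [8]].
Left-multiplying both sides by Q⁻¹ gives M = Q⁻¹(A + K).
det Q = 4, so Q⁻¹ = [[-1/2, 1], [0, -1/2]].
M = Q⁻¹(A + K) = [[-1], [-4]].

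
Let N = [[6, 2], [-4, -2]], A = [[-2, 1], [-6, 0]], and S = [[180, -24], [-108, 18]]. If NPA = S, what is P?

Left-multiply by N⁻¹ and right-multiply by A⁻¹: P = N⁻¹SA⁻¹.
det N = -4; the adjugate gives N⁻¹ = [[1/2, 1/2], [-1, -3/2]].
det A = 6; the adjugate gives A⁻¹ = [[0, -1/6], [1, -1/3]].
N⁻¹S = [[36, -3], [-18, -3]].
P = (N⁻¹S)A⁻¹ = [[-3, -5], [-3, 4]].

P = [[-3, -5], [-3, 4]]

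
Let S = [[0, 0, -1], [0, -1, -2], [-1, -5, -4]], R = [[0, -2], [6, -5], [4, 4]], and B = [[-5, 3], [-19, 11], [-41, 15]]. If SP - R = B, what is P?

P = [[2, 5], [3, -4], [5, -1]]

SP = B + R = [[-5, 1], [-13, 6], [-37, 19]].
Left-multiplying both sides by S⁻¹ gives P = S⁻¹(B + R).
S has determinant 1; S⁻¹ = [[-6, 5, -1], [2, -1, 0], [-1, 0, 0]].
P = S⁻¹(B + R) = [[2, 5], [3, -4], [5, -1]].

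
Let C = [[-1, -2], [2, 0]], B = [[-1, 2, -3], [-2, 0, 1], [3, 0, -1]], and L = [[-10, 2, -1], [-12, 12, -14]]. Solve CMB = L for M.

M = [[3, 3, 1], [-2, 0, 2]]

Isolating M: multiply by C⁻¹ from the left and B⁻¹ from the right, so M = C⁻¹LB⁻¹.
det C = 4; the adjugate gives C⁻¹ = [[0, 1/2], [-1/2, -1/4]].
B has determinant 2; B⁻¹ = [[0, 1, 1], [1/2, 5, 7/2], [0, 3, 2]].
C⁻¹L = [[-6, 6, -7], [8, -4, 4]].
M = (C⁻¹L)B⁻¹ = [[3, 3, 1], [-2, 0, 2]].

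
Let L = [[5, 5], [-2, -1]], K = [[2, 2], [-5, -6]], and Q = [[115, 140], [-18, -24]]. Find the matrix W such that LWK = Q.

Left-multiply by L⁻¹ and right-multiply by K⁻¹: W = L⁻¹QK⁻¹.
L has determinant 5; L⁻¹ = [[-1/5, -1], [2/5, 1]].
det K = -2, so K⁻¹ = [[3, 1], [-5/2, -1]].
L⁻¹Q = [[-5, -4], [28, 32]].
W = (L⁻¹Q)K⁻¹ = [[-5, -1], [4, -4]].

W = [[-5, -1], [4, -4]]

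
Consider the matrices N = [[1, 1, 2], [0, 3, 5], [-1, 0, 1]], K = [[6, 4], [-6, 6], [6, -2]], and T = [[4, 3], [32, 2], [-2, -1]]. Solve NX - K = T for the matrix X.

X = [[0, 4], [2, 1], [4, 1]]

NX = T + K = [[10, 7], [26, 8], [4, -3]].
Since N multiplies X on the left, X = N⁻¹(T + K).
N has determinant 4; N⁻¹ = [[3/4, -1/4, -1/4], [-5/4, 3/4, -5/4], [3/4, -1/4, 3/4]].
X = N⁻¹(T + K) = [[0, 4], [2, 1], [4, 1]].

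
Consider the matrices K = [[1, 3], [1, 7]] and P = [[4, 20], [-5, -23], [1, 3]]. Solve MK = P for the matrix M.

Since K sits to the right of M, M = PK⁻¹.
det K = 4, so K⁻¹ = [[7/4, -3/4], [-1/4, 1/4]].
M = PK⁻¹ = [[4, 20], [-5, -23], [1, 3]] · [[7/4, -3/4], [-1/4, 1/4]] = [[2, 2], [-3, -2], [1, 0]].

M = [[2, 2], [-3, -2], [1, 0]]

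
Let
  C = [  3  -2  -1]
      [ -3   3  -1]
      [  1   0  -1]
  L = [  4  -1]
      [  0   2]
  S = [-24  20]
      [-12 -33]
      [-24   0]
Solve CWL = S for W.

W = [[-3, 0], [-3, -5], [3, 3]]

Left-multiply by C⁻¹ and right-multiply by L⁻¹: W = C⁻¹SL⁻¹.
det C = 2, so C⁻¹ = [[-3/2, -1, 5/2], [-2, -1, 3], [-3/2, -1, 3/2]].
L has determinant 8; L⁻¹ = [[1/4, 1/8], [0, 1/2]].
C⁻¹S = [[-12, 3], [-12, -7], [12, 3]].
W = (C⁻¹S)L⁻¹ = [[-3, 0], [-3, -5], [3, 3]].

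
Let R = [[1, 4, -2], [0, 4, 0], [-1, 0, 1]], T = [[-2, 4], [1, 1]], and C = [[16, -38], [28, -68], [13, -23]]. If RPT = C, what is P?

P = [[5, -4], [-4, -1], [-1, -3]]

P = R⁻¹CT⁻¹ (apply R⁻¹ on the left and T⁻¹ on the right).
det R = -4, so R⁻¹ = [[-1, 1, -2], [0, 1/4, 0], [-1, 1, -1]].
T has determinant -6; T⁻¹ = [[-1/6, 2/3], [1/6, 1/3]].
R⁻¹C = [[-14, 16], [7, -17], [-1, -7]].
P = (R⁻¹C)T⁻¹ = [[5, -4], [-4, -1], [-1, -3]].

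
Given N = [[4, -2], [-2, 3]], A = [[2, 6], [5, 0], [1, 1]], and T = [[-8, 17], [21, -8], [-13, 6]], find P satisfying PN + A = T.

PN = T − A = [[-10, 11], [16, -8], [-14, 5]].
Right-multiplying both sides by N⁻¹ gives P = (T − A)N⁻¹.
det N = 8, so N⁻¹ = [[3/8, 1/4], [1/4, 1/2]].
P = (T − A)N⁻¹ = [[-1, 3], [4, 0], [-4, -1]].

P = [[-1, 3], [4, 0], [-4, -1]]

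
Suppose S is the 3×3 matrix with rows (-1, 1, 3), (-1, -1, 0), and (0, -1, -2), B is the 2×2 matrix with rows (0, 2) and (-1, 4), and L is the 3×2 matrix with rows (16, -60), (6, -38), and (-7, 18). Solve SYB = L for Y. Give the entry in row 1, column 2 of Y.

5

Y = S⁻¹LB⁻¹ (apply S⁻¹ on the left and B⁻¹ on the right).
S has determinant -1; S⁻¹ = [[-2, 1, -3], [2, -2, 3], [-1, 1, -2]].
B has determinant 2; B⁻¹ = [[2, -1], [1/2, 0]].
S⁻¹L = [[-5, 28], [-1, 10], [4, -14]].
Y = (S⁻¹L)B⁻¹ = [[4, 5], [3, 1], [1, -4]].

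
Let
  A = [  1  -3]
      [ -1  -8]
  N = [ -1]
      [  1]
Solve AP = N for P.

A is on the left of P, so left-multiply by A⁻¹: P = A⁻¹N.
A has determinant -11; A⁻¹ = [[8/11, -3/11], [-1/11, -1/11]].
P = A⁻¹N = [[8/11, -3/11], [-1/11, -1/11]] · [[-1], [1]] = [[-1], [0]].

P = [[-1], [0]]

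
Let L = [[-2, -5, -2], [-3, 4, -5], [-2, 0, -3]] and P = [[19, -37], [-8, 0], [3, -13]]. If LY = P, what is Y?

Y = [[-3, 5], [-3, 5], [1, 1]]

Left-multiplying both sides by L⁻¹ gives Y = L⁻¹P.
L has determinant 3; L⁻¹ = [[-4, -5, 11], [1/3, 2/3, -4/3], [8/3, 10/3, -23/3]].
Y = L⁻¹P = [[-4, -5, 11], [1/3, 2/3, -4/3], [8/3, 10/3, -23/3]] · [[19, -37], [-8, 0], [3, -13]] = [[-3, 5], [-3, 5], [1, 1]].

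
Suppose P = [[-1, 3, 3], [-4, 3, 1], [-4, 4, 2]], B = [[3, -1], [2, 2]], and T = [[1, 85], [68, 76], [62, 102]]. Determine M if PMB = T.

M = P⁻¹TB⁻¹ (apply P⁻¹ on the left and B⁻¹ on the right).
det P = -2; the adjugate gives P⁻¹ = [[-1, -3, 3], [-2, -5, 11/2], [2, 4, -9/2]].
det B = 8, so B⁻¹ = [[1/4, 1/8], [-1/4, 3/8]].
P⁻¹T = [[-19, -7], [-1, 11], [-5, 15]].
M = (P⁻¹T)B⁻¹ = [[-3, -5], [-3, 4], [-5, 5]].

M = [[-3, -5], [-3, 4], [-5, 5]]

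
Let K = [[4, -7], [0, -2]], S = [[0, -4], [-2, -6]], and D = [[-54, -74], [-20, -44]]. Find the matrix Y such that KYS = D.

Y = [[-2, -2], [2, -5]]

Isolating Y: multiply by K⁻¹ from the left and S⁻¹ from the right, so Y = K⁻¹DS⁻¹.
K has determinant -8; K⁻¹ = [[1/4, -7/8], [0, -1/2]].
S has determinant -8; S⁻¹ = [[3/4, -1/2], [-1/4, 0]].
K⁻¹D = [[4, 20], [10, 22]].
Y = (K⁻¹D)S⁻¹ = [[-2, -2], [2, -5]].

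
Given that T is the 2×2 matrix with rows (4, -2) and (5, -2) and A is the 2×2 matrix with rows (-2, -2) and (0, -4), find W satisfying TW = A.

Left-multiplying both sides by T⁻¹ gives W = T⁻¹A.
det T = 2, so T⁻¹ = [[-1, 1], [-5/2, 2]].
W = T⁻¹A = [[-1, 1], [-5/2, 2]] · [[-2, -2], [0, -4]] = [[2, -2], [5, -3]].

W = [[2, -2], [5, -3]]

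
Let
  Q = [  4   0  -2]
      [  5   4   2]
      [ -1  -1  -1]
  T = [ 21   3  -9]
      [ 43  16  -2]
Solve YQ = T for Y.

Right-multiplying both sides by Q⁻¹ gives Y = TQ⁻¹.
Q has determinant -6; Q⁻¹ = [[1/3, -1/3, -4/3], [-1/2, 1, 3], [1/6, -2/3, -8/3]].
Y = TQ⁻¹ = [[21, 3, -9], [43, 16, -2]] · [[1/3, -1/3, -4/3], [-1/2, 1, 3], [1/6, -2/3, -8/3]] = [[4, 2, 5], [6, 3, -4]].

Y = [[4, 2, 5], [6, 3, -4]]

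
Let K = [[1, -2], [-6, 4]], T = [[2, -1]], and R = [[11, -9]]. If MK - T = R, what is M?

MK = R + T = [[13, -10]].
K is on the right of M, so right-multiply by K⁻¹: M = (R + T)K⁻¹.
K has determinant -8; K⁻¹ = [[-1/2, -1/4], [-3/4, -1/8]].
M = (R + T)K⁻¹ = [[1, -2]].

M = [[1, -2]]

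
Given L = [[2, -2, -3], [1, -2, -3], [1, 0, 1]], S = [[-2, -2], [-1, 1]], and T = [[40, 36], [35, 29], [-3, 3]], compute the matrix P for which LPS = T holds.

P = [[-3, 1], [2, -1], [3, 2]]

P = L⁻¹TS⁻¹ (apply L⁻¹ on the left and S⁻¹ on the right).
det L = -2, so L⁻¹ = [[1, -1, 0], [2, -5/2, -3/2], [-1, 1, 1]].
det S = -4, so S⁻¹ = [[-1/4, -1/2], [-1/4, 1/2]].
L⁻¹T = [[5, 7], [-3, -5], [-8, -4]].
P = (L⁻¹T)S⁻¹ = [[-3, 1], [2, -1], [3, 2]].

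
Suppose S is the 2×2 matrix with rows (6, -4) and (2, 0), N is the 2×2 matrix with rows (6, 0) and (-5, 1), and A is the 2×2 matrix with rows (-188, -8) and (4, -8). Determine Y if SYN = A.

Isolating Y: multiply by S⁻¹ from the left and N⁻¹ from the right, so Y = S⁻¹AN⁻¹.
det S = 8; the adjugate gives S⁻¹ = [[0, 1/2], [-1/4, 3/4]].
det N = 6, so N⁻¹ = [[1/6, 0], [5/6, 1]].
S⁻¹A = [[2, -4], [50, -4]].
Y = (S⁻¹A)N⁻¹ = [[-3, -4], [5, -4]].

Y = [[-3, -4], [5, -4]]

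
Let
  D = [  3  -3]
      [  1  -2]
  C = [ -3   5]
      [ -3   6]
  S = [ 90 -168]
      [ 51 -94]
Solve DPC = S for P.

P = D⁻¹SC⁻¹ (apply D⁻¹ on the left and C⁻¹ on the right).
det D = -3, so D⁻¹ = [[2/3, -1], [1/3, -1]].
det C = -3; the adjugate gives C⁻¹ = [[-2, 5/3], [-1, 1]].
D⁻¹S = [[9, -18], [-21, 38]].
P = (D⁻¹S)C⁻¹ = [[0, -3], [4, 3]].

P = [[0, -3], [4, 3]]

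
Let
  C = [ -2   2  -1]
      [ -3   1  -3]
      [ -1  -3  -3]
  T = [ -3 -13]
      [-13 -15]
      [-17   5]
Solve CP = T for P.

Since C multiplies P on the left, P = C⁻¹T.
det C = 2, so C⁻¹ = [[-6, 9/2, -5/2], [-3, 5/2, -3/2], [5, -4, 2]].
P = C⁻¹T = [[-6, 9/2, -5/2], [-3, 5/2, -3/2], [5, -4, 2]] · [[-3, -13], [-13, -15], [-17, 5]] = [[2, -2], [2, -6], [3, 5]].

P = [[2, -2], [2, -6], [3, 5]]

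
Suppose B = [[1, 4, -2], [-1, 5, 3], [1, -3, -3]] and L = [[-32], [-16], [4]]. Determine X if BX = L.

X = [[4], [-6], [6]]

B is on the left of X, so left-multiply by B⁻¹: X = B⁻¹L.
det B = -2, so B⁻¹ = [[3, -9, -11], [0, 1/2, 1/2], [1, -7/2, -9/2]].
X = B⁻¹L = [[3, -9, -11], [0, 1/2, 1/2], [1, -7/2, -9/2]] · [[-32], [-16], [4]] = [[4], [-6], [6]].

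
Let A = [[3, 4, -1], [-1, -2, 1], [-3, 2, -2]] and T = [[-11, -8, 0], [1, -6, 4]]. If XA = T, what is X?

X = [[-3, -1, 1], [0, 2, -1]]

A is on the right of X, so right-multiply by A⁻¹: X = TA⁻¹.
A has determinant -6; A⁻¹ = [[-1/3, -1, -1/3], [5/6, 3/2, 1/3], [4/3, 3, 1/3]].
X = TA⁻¹ = [[-11, -8, 0], [1, -6, 4]] · [[-1/3, -1, -1/3], [5/6, 3/2, 1/3], [4/3, 3, 1/3]] = [[-3, -1, 1], [0, 2, -1]].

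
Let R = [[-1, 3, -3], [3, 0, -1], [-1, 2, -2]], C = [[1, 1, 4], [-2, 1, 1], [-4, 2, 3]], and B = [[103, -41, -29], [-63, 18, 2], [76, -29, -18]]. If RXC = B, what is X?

Left-multiply by R⁻¹ and right-multiply by C⁻¹: X = R⁻¹BC⁻¹.
det R = 1, so R⁻¹ = [[2, 0, -3], [7, -1, -10], [6, -1, -9]].
C has determinant 3; C⁻¹ = [[1/3, 5/3, -1], [2/3, 19/3, -3], [0, -2, 1]].
R⁻¹B = [[-22, 5, -4], [24, -15, -25], [-3, -3, -14]].
X = (R⁻¹B)C⁻¹ = [[-4, 3, 3], [-2, -5, -4], [-3, 4, -2]].

X = [[-4, 3, 3], [-2, -5, -4], [-3, 4, -2]]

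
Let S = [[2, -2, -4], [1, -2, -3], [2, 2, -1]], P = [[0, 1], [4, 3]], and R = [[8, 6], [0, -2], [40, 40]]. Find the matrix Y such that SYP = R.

Left-multiply by S⁻¹ and right-multiply by P⁻¹: Y = S⁻¹RP⁻¹.
S has determinant 2; S⁻¹ = [[4, -5, -1], [-5/2, 3, 1], [3, -4, -1]].
P has determinant -4; P⁻¹ = [[-3/4, 1/4], [1, 0]].
S⁻¹R = [[-8, -6], [20, 19], [-16, -14]].
Y = (S⁻¹R)P⁻¹ = [[0, -2], [4, 5], [-2, -4]].

Y = [[0, -2], [4, 5], [-2, -4]]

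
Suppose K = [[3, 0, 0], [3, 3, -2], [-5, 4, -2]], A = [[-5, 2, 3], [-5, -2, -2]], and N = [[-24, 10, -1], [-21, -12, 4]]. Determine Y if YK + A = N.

YK = N − A = [[-19, 8, -4], [-16, -10, 6]].
Right-multiplying both sides by K⁻¹ gives Y = (N − A)K⁻¹.
K has determinant 6; K⁻¹ = [[1/3, 0, 0], [8/3, -1, 1], [9/2, -2, 3/2]].
Y = (N − A)K⁻¹ = [[-3, 0, 2], [-5, -2, -1]].

Y = [[-3, 0, 2], [-5, -2, -1]]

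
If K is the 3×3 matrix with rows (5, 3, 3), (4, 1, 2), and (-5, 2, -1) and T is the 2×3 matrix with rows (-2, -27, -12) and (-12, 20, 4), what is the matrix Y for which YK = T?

Right-multiplying both sides by K⁻¹ gives Y = TK⁻¹.
K has determinant -4; K⁻¹ = [[5/4, -9/4, -3/4], [3/2, -5/2, -1/2], [-13/4, 25/4, 7/4]].
Y = TK⁻¹ = [[-2, -27, -12], [-12, 20, 4]] · [[5/4, -9/4, -3/4], [3/2, -5/2, -1/2], [-13/4, 25/4, 7/4]] = [[-4, -3, -6], [2, 2, 6]].

Y = [[-4, -3, -6], [2, 2, 6]]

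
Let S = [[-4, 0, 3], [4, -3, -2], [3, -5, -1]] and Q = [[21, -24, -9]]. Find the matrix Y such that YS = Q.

Since S sits to the right of Y, Y = QS⁻¹.
det S = -5, so S⁻¹ = [[7/5, 3, -9/5], [2/5, 1, -4/5], [11/5, 4, -12/5]].
Y = QS⁻¹ = [[21, -24, -9]] · [[7/5, 3, -9/5], [2/5, 1, -4/5], [11/5, 4, -12/5]] = [[0, 3, 3]].

Y = [[0, 3, 3]]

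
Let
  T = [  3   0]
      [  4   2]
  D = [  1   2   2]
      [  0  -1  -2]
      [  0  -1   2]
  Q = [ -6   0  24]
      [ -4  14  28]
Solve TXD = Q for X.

Isolating X: multiply by T⁻¹ from the left and D⁻¹ from the right, so X = T⁻¹QD⁻¹.
det T = 6, so T⁻¹ = [[1/3, 0], [-2/3, 1/2]].
D has determinant -4; D⁻¹ = [[1, 3/2, 1/2], [0, -1/2, -1/2], [0, -1/4, 1/4]].
T⁻¹Q = [[-2, 0, 8], [2, 7, -2]].
X = (T⁻¹Q)D⁻¹ = [[-2, -5, 1], [2, 0, -3]].

X = [[-2, -5, 1], [2, 0, -3]]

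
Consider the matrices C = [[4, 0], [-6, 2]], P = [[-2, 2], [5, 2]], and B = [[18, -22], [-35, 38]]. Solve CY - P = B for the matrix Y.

CY = B + P = [[16, -20], [-30, 40]].
Since C multiplies Y on the left, Y = C⁻¹(B + P).
C has determinant 8; C⁻¹ = [[1/4, 0], [3/4, 1/2]].
Y = C⁻¹(B + P) = [[4, -5], [-3, 5]].

Y = [[4, -5], [-3, 5]]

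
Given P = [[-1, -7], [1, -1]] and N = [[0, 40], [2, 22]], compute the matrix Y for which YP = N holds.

Since P sits to the right of Y, Y = NP⁻¹.
P has determinant 8; P⁻¹ = [[-1/8, 7/8], [-1/8, -1/8]].
Y = NP⁻¹ = [[0, 40], [2, 22]] · [[-1/8, 7/8], [-1/8, -1/8]] = [[-5, -5], [-3, -1]].

Y = [[-5, -5], [-3, -1]]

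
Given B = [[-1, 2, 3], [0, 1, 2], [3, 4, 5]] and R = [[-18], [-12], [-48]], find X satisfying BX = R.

X = [[-3], [-6], [-3]]

Since B multiplies X on the left, X = B⁻¹R.
det B = 6; the adjugate gives B⁻¹ = [[-1/2, 1/3, 1/6], [1, -7/3, 1/3], [-1/2, 5/3, -1/6]].
X = B⁻¹R = [[-1/2, 1/3, 1/6], [1, -7/3, 1/3], [-1/2, 5/3, -1/6]] · [[-18], [-12], [-48]] = [[-3], [-6], [-3]].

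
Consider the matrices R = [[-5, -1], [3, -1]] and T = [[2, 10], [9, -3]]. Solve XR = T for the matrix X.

R is on the right of X, so right-multiply by R⁻¹: X = TR⁻¹.
det R = 8, so R⁻¹ = [[-1/8, 1/8], [-3/8, -5/8]].
X = TR⁻¹ = [[2, 10], [9, -3]] · [[-1/8, 1/8], [-3/8, -5/8]] = [[-4, -6], [0, 3]].

X = [[-4, -6], [0, 3]]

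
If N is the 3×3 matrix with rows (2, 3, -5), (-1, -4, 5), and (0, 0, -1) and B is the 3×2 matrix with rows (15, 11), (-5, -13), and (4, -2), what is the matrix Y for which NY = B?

Y = [[5, 3], [-5, 5], [-4, 2]]

Left-multiplying both sides by N⁻¹ gives Y = N⁻¹B.
det N = 5; the adjugate gives N⁻¹ = [[4/5, 3/5, -1], [-1/5, -2/5, -1], [0, 0, -1]].
Y = N⁻¹B = [[4/5, 3/5, -1], [-1/5, -2/5, -1], [0, 0, -1]] · [[15, 11], [-5, -13], [4, -2]] = [[5, 3], [-5, 5], [-4, 2]].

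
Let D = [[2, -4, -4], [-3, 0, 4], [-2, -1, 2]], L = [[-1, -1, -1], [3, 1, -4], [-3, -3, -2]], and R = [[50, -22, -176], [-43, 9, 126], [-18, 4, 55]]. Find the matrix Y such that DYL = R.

Y = D⁻¹RL⁻¹ (apply D⁻¹ on the left and L⁻¹ on the right).
det D = 4, so D⁻¹ = [[1, 3, -4], [-1/2, -1, 1], [3/4, 5/2, -3]].
L has determinant 2; L⁻¹ = [[-7, 1/2, 5/2], [9, -1/2, -7/2], [-3, 0, 1]].
D⁻¹R = [[-7, -11, -18], [0, 6, 17], [-16, -6, 18]].
Y = (D⁻¹R)L⁻¹ = [[4, 2, 3], [3, -3, -4], [4, -5, -1]].

Y = [[4, 2, 3], [3, -3, -4], [4, -5, -1]]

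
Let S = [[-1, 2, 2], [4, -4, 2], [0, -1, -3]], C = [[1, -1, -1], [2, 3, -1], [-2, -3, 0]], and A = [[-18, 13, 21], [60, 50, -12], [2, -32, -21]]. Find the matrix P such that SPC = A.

P = [[4, -1, -2], [-2, -1, 2], [-4, -2, -5]]

P = S⁻¹AC⁻¹ (apply S⁻¹ on the left and C⁻¹ on the right).
det S = 2; the adjugate gives S⁻¹ = [[7, 2, 6], [6, 3/2, 5], [-2, -1/2, -2]].
C has determinant -5; C⁻¹ = [[3/5, -3/5, -4/5], [-2/5, 2/5, 1/5], [0, -1, -1]].
S⁻¹A = [[6, -1, -3], [-8, -7, 3], [2, 13, 6]].
P = (S⁻¹A)C⁻¹ = [[4, -1, -2], [-2, -1, 2], [-4, -2, -5]].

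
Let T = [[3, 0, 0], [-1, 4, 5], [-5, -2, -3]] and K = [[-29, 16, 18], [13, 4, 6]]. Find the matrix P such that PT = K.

P = [[-1, 6, 4], [1, 0, -2]]

T is on the right of P, so right-multiply by T⁻¹: P = KT⁻¹.
T has determinant -6; T⁻¹ = [[1/3, 0, 0], [14/3, 3/2, 5/2], [-11/3, -1, -2]].
P = KT⁻¹ = [[-29, 16, 18], [13, 4, 6]] · [[1/3, 0, 0], [14/3, 3/2, 5/2], [-11/3, -1, -2]] = [[-1, 6, 4], [1, 0, -2]].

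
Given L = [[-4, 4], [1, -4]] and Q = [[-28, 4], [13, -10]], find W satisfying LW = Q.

L is on the left of W, so left-multiply by L⁻¹: W = L⁻¹Q.
L has determinant 12; L⁻¹ = [[-1/3, -1/3], [-1/12, -1/3]].
W = L⁻¹Q = [[-1/3, -1/3], [-1/12, -1/3]] · [[-28, 4], [13, -10]] = [[5, 2], [-2, 3]].

W = [[5, 2], [-2, 3]]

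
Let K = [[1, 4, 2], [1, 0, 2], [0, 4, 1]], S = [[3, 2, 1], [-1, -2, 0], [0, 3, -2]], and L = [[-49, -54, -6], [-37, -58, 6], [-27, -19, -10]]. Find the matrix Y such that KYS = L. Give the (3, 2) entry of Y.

3

Y = K⁻¹LS⁻¹ (apply K⁻¹ on the left and S⁻¹ on the right).
det K = -4; the adjugate gives K⁻¹ = [[2, -1, -2], [1/4, -1/4, 0], [-1, 1, 1]].
S has determinant 5; S⁻¹ = [[4/5, 7/5, 2/5], [-2/5, -6/5, -1/5], [-3/5, -9/5, -4/5]].
K⁻¹L = [[-7, -12, 2], [-3, 1, -3], [-15, -23, 2]].
Y = (K⁻¹L)S⁻¹ = [[-2, 1, -2], [-1, 0, 1], [-4, 3, -3]].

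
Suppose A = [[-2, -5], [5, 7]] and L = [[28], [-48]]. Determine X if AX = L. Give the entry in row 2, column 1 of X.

-4

Since A multiplies X on the left, X = A⁻¹L.
det A = 11, so A⁻¹ = [[7/11, 5/11], [-5/11, -2/11]].
X = A⁻¹L = [[7/11, 5/11], [-5/11, -2/11]] · [[28], [-48]] = [[-4], [-4]].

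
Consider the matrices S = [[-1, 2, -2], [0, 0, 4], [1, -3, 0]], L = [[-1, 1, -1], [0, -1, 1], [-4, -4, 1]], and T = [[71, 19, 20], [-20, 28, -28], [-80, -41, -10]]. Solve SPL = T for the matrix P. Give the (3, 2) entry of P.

-2

P = S⁻¹TL⁻¹ (apply S⁻¹ on the left and L⁻¹ on the right).
S has determinant -4; S⁻¹ = [[-3, -3/2, -2], [-1, -1/2, -1], [0, 1/4, 0]].
det L = -3; the adjugate gives L⁻¹ = [[-1, -1, 0], [4/3, 5/3, -1/3], [4/3, 8/3, -1/3]].
S⁻¹T = [[-23, -17, 2], [19, 8, 4], [-5, 7, -7]].
P = (S⁻¹T)L⁻¹ = [[3, 0, 5], [-3, 5, -4], [5, -2, 0]].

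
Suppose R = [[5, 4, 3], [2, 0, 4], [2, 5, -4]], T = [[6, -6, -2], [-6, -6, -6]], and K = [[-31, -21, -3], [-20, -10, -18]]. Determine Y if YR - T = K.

YR = K + T = [[-25, -27, -5], [-26, -16, -24]].
R is on the right of Y, so right-multiply by R⁻¹: Y = (K + T)R⁻¹.
R has determinant -6; R⁻¹ = [[10/3, -31/6, -8/3], [-8/3, 13/3, 7/3], [-5/3, 17/6, 4/3]].
Y = (K + T)R⁻¹ = [[-3, -2, -3], [-4, -3, 0]].

Y = [[-3, -2, -3], [-4, -3, 0]]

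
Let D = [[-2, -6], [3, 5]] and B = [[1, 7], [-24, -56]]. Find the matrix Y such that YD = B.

Since D sits to the right of Y, Y = BD⁻¹.
det D = 8, so D⁻¹ = [[5/8, 3/4], [-3/8, -1/4]].
Y = BD⁻¹ = [[1, 7], [-24, -56]] · [[5/8, 3/4], [-3/8, -1/4]] = [[-2, -1], [6, -4]].

Y = [[-2, -1], [6, -4]]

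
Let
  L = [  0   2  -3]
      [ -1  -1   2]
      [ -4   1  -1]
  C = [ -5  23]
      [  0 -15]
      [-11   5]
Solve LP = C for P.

P = [[2, 1], [-4, 4], [-1, -5]]

Since L multiplies P on the left, P = L⁻¹C.
det L = -3, so L⁻¹ = [[1/3, 1/3, -1/3], [3, 4, -1], [5/3, 8/3, -2/3]].
P = L⁻¹C = [[1/3, 1/3, -1/3], [3, 4, -1], [5/3, 8/3, -2/3]] · [[-5, 23], [0, -15], [-11, 5]] = [[2, 1], [-4, 4], [-1, -5]].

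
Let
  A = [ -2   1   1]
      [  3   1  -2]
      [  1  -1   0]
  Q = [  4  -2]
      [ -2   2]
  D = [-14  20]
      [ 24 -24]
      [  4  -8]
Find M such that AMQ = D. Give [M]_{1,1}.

0

Isolating M: multiply by A⁻¹ from the left and Q⁻¹ from the right, so M = A⁻¹DQ⁻¹.
A has determinant -2; A⁻¹ = [[1, 1/2, 3/2], [1, 1/2, 1/2], [2, 1/2, 5/2]].
Q has determinant 4; Q⁻¹ = [[1/2, 1/2], [1/2, 1]].
A⁻¹D = [[4, -4], [0, 4], [-6, 8]].
M = (A⁻¹D)Q⁻¹ = [[0, -2], [2, 4], [1, 5]].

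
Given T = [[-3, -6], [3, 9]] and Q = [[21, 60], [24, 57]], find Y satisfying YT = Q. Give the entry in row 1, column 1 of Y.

Right-multiplying both sides by T⁻¹ gives Y = QT⁻¹.
det T = -9; the adjugate gives T⁻¹ = [[-1, -2/3], [1/3, 1/3]].
Y = QT⁻¹ = [[21, 60], [24, 57]] · [[-1, -2/3], [1/3, 1/3]] = [[-1, 6], [-5, 3]].

-1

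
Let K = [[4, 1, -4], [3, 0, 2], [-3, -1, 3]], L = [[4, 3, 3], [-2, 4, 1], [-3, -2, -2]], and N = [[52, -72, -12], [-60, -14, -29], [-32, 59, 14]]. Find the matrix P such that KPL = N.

P = [[0, -1, 2], [-4, 0, 4], [-1, 4, 4]]

P = K⁻¹NL⁻¹ (apply K⁻¹ on the left and L⁻¹ on the right).
det K = 5; the adjugate gives K⁻¹ = [[2/5, 1/5, 2/5], [-3, 0, -4], [-3/5, 1/5, -3/5]].
det L = 3; the adjugate gives L⁻¹ = [[-2, 0, -3], [-7/3, 1/3, -10/3], [16/3, -1/3, 22/3]].
K⁻¹N = [[-4, -8, -5], [-28, -20, -20], [-24, 5, -7]].
P = (K⁻¹N)L⁻¹ = [[0, -1, 2], [-4, 0, 4], [-1, 4, 4]].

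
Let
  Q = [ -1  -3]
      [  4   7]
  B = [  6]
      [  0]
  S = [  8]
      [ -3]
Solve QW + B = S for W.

W = [[1], [-1]]

QW = S − B = [[2], [-3]].
Q is on the left of W, so left-multiply by Q⁻¹: W = Q⁻¹(S − B).
det Q = 5; the adjugate gives Q⁻¹ = [[7/5, 3/5], [-4/5, -1/5]].
W = Q⁻¹(S − B) = [[1], [-1]].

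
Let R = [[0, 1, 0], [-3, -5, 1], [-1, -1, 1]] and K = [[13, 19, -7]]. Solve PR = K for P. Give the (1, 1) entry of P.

Since R sits to the right of P, P = KR⁻¹.
det R = 2, so R⁻¹ = [[-2, -1/2, 1/2], [1, 0, 0], [-1, -1/2, 3/2]].
P = KR⁻¹ = [[13, 19, -7]] · [[-2, -1/2, 1/2], [1, 0, 0], [-1, -1/2, 3/2]] = [[0, -3, -4]].

0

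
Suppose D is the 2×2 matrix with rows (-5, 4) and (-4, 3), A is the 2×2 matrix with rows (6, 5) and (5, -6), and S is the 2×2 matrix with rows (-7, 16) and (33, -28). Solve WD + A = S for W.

WD = S − A = [[-13, 11], [28, -22]].
Since D sits to the right of W, W = (S − A)D⁻¹.
det D = 1, so D⁻¹ = [[3, -4], [4, -5]].
W = (S − A)D⁻¹ = [[5, -3], [-4, -2]].

W = [[5, -3], [-4, -2]]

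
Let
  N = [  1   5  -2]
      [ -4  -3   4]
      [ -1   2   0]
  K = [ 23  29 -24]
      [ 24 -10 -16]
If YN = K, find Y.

Since N sits to the right of Y, Y = KN⁻¹.
N has determinant -6; N⁻¹ = [[4/3, 2/3, -7/3], [2/3, 1/3, -2/3], [11/6, 7/6, -17/6]].
Y = KN⁻¹ = [[23, 29, -24], [24, -10, -16]] · [[4/3, 2/3, -7/3], [2/3, 1/3, -2/3], [11/6, 7/6, -17/6]] = [[6, -3, -5], [-4, -6, -4]].

Y = [[6, -3, -5], [-4, -6, -4]]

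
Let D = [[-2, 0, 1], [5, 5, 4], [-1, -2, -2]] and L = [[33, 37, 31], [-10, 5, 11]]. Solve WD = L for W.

W = [[-1, 5, -6], [5, -1, -5]]

D is on the right of W, so right-multiply by D⁻¹: W = LD⁻¹.
D has determinant -1; D⁻¹ = [[2, 2, 5], [-6, -5, -13], [5, 4, 10]].
W = LD⁻¹ = [[33, 37, 31], [-10, 5, 11]] · [[2, 2, 5], [-6, -5, -13], [5, 4, 10]] = [[-1, 5, -6], [5, -1, -5]].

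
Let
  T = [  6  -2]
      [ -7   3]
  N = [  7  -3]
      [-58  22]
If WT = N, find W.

W = [[0, -1], [-5, 4]]

T is on the right of W, so right-multiply by T⁻¹: W = NT⁻¹.
T has determinant 4; T⁻¹ = [[3/4, 1/2], [7/4, 3/2]].
W = NT⁻¹ = [[7, -3], [-58, 22]] · [[3/4, 1/2], [7/4, 3/2]] = [[0, -1], [-5, 4]].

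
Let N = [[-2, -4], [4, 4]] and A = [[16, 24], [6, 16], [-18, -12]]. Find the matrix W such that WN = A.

W = [[-4, 2], [-5, -1], [-3, -6]]

N is on the right of W, so right-multiply by N⁻¹: W = AN⁻¹.
N has determinant 8; N⁻¹ = [[1/2, 1/2], [-1/2, -1/4]].
W = AN⁻¹ = [[16, 24], [6, 16], [-18, -12]] · [[1/2, 1/2], [-1/2, -1/4]] = [[-4, 2], [-5, -1], [-3, -6]].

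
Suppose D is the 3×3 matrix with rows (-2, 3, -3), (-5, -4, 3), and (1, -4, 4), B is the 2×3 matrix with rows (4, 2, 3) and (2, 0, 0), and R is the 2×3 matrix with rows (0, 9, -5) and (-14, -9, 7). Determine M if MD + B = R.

M = [[-3, 1, -5], [5, 2, 4]]

MD = R − B = [[-4, 7, -8], [-16, -9, 7]].
Since D sits to the right of M, M = (R − B)D⁻¹.
D has determinant 5; D⁻¹ = [[-4/5, 0, -3/5], [23/5, -1, 21/5], [24/5, -1, 23/5]].
M = (R − B)D⁻¹ = [[-3, 1, -5], [5, 2, 4]].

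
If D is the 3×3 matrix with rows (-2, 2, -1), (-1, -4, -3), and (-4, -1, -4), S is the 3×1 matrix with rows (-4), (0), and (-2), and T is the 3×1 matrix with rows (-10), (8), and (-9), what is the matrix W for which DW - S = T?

DW = T + S = [[-14], [8], [-11]].
D is on the left of W, so left-multiply by D⁻¹: W = D⁻¹(T + S).
det D = 5, so D⁻¹ = [[13/5, 9/5, -2], [8/5, 4/5, -1], [-3, -2, 2]].
W = D⁻¹(T + S) = [[0], [-5], [4]].

W = [[0], [-5], [4]]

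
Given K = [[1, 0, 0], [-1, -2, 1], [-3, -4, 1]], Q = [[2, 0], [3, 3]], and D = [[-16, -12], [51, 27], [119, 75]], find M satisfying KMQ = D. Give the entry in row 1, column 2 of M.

-4

M = K⁻¹DQ⁻¹ (apply K⁻¹ on the left and Q⁻¹ on the right).
K has determinant 2; K⁻¹ = [[1, 0, 0], [-1, 1/2, -1/2], [-1, 2, -1]].
det Q = 6; the adjugate gives Q⁻¹ = [[1/2, 0], [-1/2, 1/3]].
K⁻¹D = [[-16, -12], [-18, -12], [-1, -9]].
M = (K⁻¹D)Q⁻¹ = [[-2, -4], [-3, -4], [4, -3]].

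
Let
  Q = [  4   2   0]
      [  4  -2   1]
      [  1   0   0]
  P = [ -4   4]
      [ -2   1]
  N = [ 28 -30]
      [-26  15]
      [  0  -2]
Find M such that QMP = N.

Left-multiply by Q⁻¹ and right-multiply by P⁻¹: M = Q⁻¹NP⁻¹.
det Q = 2; the adjugate gives Q⁻¹ = [[0, 0, 1], [1/2, 0, -2], [1, 1, -8]].
P has determinant 4; P⁻¹ = [[1/4, -1], [1/2, -1]].
Q⁻¹N = [[0, -2], [14, -11], [2, 1]].
M = (Q⁻¹N)P⁻¹ = [[-1, 2], [-2, -3], [1, -3]].

M = [[-1, 2], [-2, -3], [1, -3]]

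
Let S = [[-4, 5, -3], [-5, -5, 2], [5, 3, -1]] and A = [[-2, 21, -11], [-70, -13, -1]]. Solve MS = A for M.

M = [[3, 0, 2], [5, 4, -6]]

Since S sits to the right of M, M = AS⁻¹.
det S = -1; the adjugate gives S⁻¹ = [[1, 4, 5], [-5, -19, -23], [-10, -37, -45]].
M = AS⁻¹ = [[-2, 21, -11], [-70, -13, -1]] · [[1, 4, 5], [-5, -19, -23], [-10, -37, -45]] = [[3, 0, 2], [5, 4, -6]].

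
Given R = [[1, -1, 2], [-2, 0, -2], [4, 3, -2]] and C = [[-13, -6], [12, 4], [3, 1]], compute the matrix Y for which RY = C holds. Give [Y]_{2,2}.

Since R multiplies Y on the left, Y = R⁻¹C.
R has determinant 6; R⁻¹ = [[1, 2/3, 1/3], [-2, -5/3, -1/3], [-1, -7/6, -1/3]].
Y = R⁻¹C = [[1, 2/3, 1/3], [-2, -5/3, -1/3], [-1, -7/6, -1/3]] · [[-13, -6], [12, 4], [3, 1]] = [[-4, -3], [5, 5], [-2, 1]].

5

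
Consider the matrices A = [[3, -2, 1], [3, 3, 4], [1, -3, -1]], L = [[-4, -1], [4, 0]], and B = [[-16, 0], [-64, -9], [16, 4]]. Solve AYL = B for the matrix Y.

Y = [[-1, -1], [0, 0], [3, -1]]

Isolating Y: multiply by A⁻¹ from the left and L⁻¹ from the right, so Y = A⁻¹BL⁻¹.
det A = 1; the adjugate gives A⁻¹ = [[9, -5, -11], [7, -4, -9], [-12, 7, 15]].
det L = 4; the adjugate gives L⁻¹ = [[0, 1/4], [-1, -1]].
A⁻¹B = [[0, 1], [0, 0], [-16, -3]].
Y = (A⁻¹B)L⁻¹ = [[-1, -1], [0, 0], [3, -1]].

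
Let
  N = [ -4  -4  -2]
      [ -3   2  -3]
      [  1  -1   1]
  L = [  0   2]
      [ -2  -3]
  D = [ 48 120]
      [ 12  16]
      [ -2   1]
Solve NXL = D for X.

X = [[1, 2], [-5, 3], [-4, 2]]

Isolating X: multiply by N⁻¹ from the left and L⁻¹ from the right, so X = N⁻¹DL⁻¹.
det N = 2; the adjugate gives N⁻¹ = [[-1/2, 3, 8], [0, -1, -3], [1/2, -4, -10]].
det L = 4; the adjugate gives L⁻¹ = [[-3/4, -1/2], [1/2, 0]].
N⁻¹D = [[-4, -4], [-6, -19], [-4, -14]].
X = (N⁻¹D)L⁻¹ = [[1, 2], [-5, 3], [-4, 2]].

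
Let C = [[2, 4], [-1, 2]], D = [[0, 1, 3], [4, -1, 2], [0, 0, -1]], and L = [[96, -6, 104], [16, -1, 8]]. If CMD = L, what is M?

Isolating M: multiply by C⁻¹ from the left and D⁻¹ from the right, so M = C⁻¹LD⁻¹.
det C = 8, so C⁻¹ = [[1/4, -1/2], [1/8, 1/4]].
D has determinant 4; D⁻¹ = [[1/4, 1/4, 5/4], [1, 0, 3], [0, 0, -1]].
C⁻¹L = [[16, -1, 22], [16, -1, 15]].
M = (C⁻¹L)D⁻¹ = [[3, 4, -5], [3, 4, 2]].

M = [[3, 4, -5], [3, 4, 2]]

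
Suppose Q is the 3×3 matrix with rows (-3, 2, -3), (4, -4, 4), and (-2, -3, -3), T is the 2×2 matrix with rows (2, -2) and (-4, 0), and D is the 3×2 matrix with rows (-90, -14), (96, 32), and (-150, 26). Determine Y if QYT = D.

Isolating Y: multiply by Q⁻¹ from the left and T⁻¹ from the right, so Y = Q⁻¹DT⁻¹.
Q has determinant -4; Q⁻¹ = [[-6, -15/4, 1], [-1, -3/4, 0], [5, 13/4, -1]].
det T = -8; the adjugate gives T⁻¹ = [[0, -1/4], [-1/2, -1/4]].
Q⁻¹D = [[30, -10], [18, -10], [12, 8]].
Y = (Q⁻¹D)T⁻¹ = [[5, -5], [5, -2], [-4, -5]].

Y = [[5, -5], [5, -2], [-4, -5]]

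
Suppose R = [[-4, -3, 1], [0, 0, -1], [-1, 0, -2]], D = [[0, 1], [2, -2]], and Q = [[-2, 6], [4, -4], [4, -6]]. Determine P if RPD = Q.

Isolating P: multiply by R⁻¹ from the left and D⁻¹ from the right, so P = R⁻¹QD⁻¹.
det R = -3; the adjugate gives R⁻¹ = [[0, 2, -1], [-1/3, -3, 4/3], [0, -1, 0]].
det D = -2; the adjugate gives D⁻¹ = [[1, 1/2], [1, 0]].
R⁻¹Q = [[4, -2], [-6, 2], [-4, 4]].
P = (R⁻¹Q)D⁻¹ = [[2, 2], [-4, -3], [0, -2]].

P = [[2, 2], [-4, -3], [0, -2]]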